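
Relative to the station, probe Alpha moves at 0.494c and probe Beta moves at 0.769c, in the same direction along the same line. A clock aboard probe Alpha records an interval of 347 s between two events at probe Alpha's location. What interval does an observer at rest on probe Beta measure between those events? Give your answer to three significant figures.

Speed of probe Alpha in probe Beta's frame: u = (v_A − v_B)/(1 − v_A v_B/c²) = (0.494 − 0.769)/(1 − 0.494×0.769) = −0.275/0.620114 = −0.44347; |u| = 0.44347c.
At |u| = 0.44347c, γ = (1 − 0.196666)^(−1/2) = 1.1157.
The clock on probe Alpha records proper time, so probe Beta measures Δt = γΔτ = 1.1157 × 347 = 387 s.

387 s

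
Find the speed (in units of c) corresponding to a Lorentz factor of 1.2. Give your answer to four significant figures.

0.5528c

β = √(1 − 1/γ²) = √(1 − 1/1.44) = √0.305556 = 0.5528.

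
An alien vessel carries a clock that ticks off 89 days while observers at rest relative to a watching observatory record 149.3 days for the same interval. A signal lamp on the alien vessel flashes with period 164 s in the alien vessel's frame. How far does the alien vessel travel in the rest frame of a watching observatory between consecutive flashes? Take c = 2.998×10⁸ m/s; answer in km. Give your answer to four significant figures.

6.622×10^7 km

γ = Δt/Δτ = 149.3/89 = 1.67753.
β = √(1 − 1/γ²) = 0.8029. Lab-frame period = γτ = 1.67753×164 s = 275.11 s. Distance = βc × γτ = 0.8029 × 2.998×10⁸ m/s × 275.11 s = 6.6222×10^10 m = 6.622×10^7 km.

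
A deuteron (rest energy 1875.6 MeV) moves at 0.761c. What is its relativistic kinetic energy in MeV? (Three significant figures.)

γ = 1/√(1 − β²) = 1/√(1 − 0.579121) = 1/√0.420879 = 1/0.648752 = 1.54142.
Kinetic energy: K = (γ − 1)mc² = (1.54142 − 1) × 1875.6 MeV = 0.54142 × 1875.6 = 1020 MeV.

1020 MeV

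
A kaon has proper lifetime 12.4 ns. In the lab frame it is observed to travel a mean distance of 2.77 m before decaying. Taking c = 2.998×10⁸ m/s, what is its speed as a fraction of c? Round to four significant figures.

0.5975c

Lab distance = (lab lifetime)·v = γτ·βc, so βγ = d/(cτ) = 2.770/(2.998×10⁸ × 1.240×10^-8) = 0.74512.
With βγ = 0.74512: γ² = 1 + (βγ)² = 1.555204, and β = (βγ)/γ = 0.74512/1.24708 = 0.5975.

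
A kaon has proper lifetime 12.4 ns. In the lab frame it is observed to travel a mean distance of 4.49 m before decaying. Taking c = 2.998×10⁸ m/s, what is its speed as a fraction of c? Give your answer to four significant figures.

0.7703c

Let x = d/(cτ) = 4.490 m / (2.998×10⁸ m/s × 1.240×10^-8 s) = 1.2078. Since d = βγcτ, x = βγ = β/√(1−β²).
Solving: β² = x²/(1+x²) = 1.45878/2.45878 = 0.593294, so β = 0.7703.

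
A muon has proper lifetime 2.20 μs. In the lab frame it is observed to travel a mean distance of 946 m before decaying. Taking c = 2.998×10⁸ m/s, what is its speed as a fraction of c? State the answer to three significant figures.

0.820c

Lab distance = (lab lifetime)·v = γτ·βc, so βγ = d/(cτ) = 946.0/(2.998×10⁸ × 2.200×10^-6) = 1.4343.
With βγ = 1.4343: γ² = 1 + (βγ)² = 3.05722, and β = (βγ)/γ = 1.4343/1.74849 = 0.820.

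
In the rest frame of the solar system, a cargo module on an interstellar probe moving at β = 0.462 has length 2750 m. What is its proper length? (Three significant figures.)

With β = 0.462, γ = 1/√(1 − 0.462²) = 1/√0.786556 = 1.1275.
Proper length: L₀ = γ·L = 1.1275 × 2750 = 3100 m.

3100 m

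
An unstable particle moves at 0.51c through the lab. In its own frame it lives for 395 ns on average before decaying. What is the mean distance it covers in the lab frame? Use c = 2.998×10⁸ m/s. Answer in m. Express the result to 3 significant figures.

β² = 0.2601, so γ = 1/√0.7399 = 1.1626.
Lab-frame lifetime: Δt = γτ = 1.1626 × 395 ns = 459.23 ns.
Distance: d = vΔt = 0.51 × 2.998×10⁸ m/s × 4.5923×10^-7 s = 70.2 m.

70.2 m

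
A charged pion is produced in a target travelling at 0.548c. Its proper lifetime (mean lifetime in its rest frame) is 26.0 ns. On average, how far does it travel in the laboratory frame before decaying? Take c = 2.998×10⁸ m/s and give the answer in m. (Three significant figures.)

5.11 m

γ = 1/√(1 − β²) = 1/√(1 − 0.300304) = 1/√0.699696 = 1/0.836478 = 1.1955.
Lab-frame lifetime: Δt = γτ = 1.1955 × 26.0 ns = 31.083 ns.
Distance: d = vΔt = 0.548 × 2.998×10⁸ m/s × 3.1083×10^-8 s = 5.11 m.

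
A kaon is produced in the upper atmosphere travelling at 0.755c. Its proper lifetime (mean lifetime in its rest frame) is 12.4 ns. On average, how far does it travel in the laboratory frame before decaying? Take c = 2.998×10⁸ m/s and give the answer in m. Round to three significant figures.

γ = 1/√(1 − β²) = 1/√(1 − 0.570025) = 1/√0.429975 = 1/0.655725 = 1.525.
Lab-frame lifetime: Δt = γτ = 1.525 × 12.4 ns = 18.91 ns.
Distance: d = vΔt = 0.755 × 2.998×10⁸ m/s × 1.8910×10^-8 s = 4.28 m.

4.28 m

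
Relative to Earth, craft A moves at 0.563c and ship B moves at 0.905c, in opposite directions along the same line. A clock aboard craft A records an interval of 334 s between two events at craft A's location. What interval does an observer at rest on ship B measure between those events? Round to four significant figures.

Transform craft A's velocity into ship B's frame: (0.563 + 0.905)/(1 + 0.563·0.905) = 1.468/1.509515, so the relative speed is 0.9725c.
At |u| = 0.9725c, γ = (1 − 0.945756)^(−1/2) = 4.2936.
Craft A's interval is proper; time dilation gives Δt_B = γΔτ = 4.2936 × 334 s = 1434 s.

1434 s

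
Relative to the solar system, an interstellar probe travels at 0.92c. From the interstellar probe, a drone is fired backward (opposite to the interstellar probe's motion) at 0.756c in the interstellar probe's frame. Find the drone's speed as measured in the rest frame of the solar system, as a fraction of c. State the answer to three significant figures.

0.539c

In units of c, u = (u' + v)/(1 + u'v) with u' = −0.756 and v = 0.92.
Numerator: −0.756 + 0.92 = 0.164. Denominator: 1 + (−0.756)(0.92) = 0.30448.
u = 0.164/0.30448 = 0.53862, so the speed is 0.539c.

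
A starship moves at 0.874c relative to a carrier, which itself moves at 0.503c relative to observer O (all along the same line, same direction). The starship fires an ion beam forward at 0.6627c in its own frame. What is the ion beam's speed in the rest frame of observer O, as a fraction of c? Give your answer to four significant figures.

0.9910c

Compose velocities in two stages. Stage 1 (into S'): u₁ = (0.6627+0.874)/(1+0.6627×0.874) = 0.97309.
Stage 2 (into S): u = (0.97309+0.503)/(1+0.97309×0.503) = 0.99102, so the speed is 0.9910c.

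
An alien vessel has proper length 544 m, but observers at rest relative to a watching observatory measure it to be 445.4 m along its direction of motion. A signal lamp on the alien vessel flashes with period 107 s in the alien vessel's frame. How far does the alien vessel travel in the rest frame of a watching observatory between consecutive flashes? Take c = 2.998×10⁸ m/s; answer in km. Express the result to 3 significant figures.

From L = L₀/γ: γ = 544/445.4 = 1.22137.
β = √(1 − 1/γ²) = 0.57415. Lab-frame period = γτ = 1.22137×107 s = 130.69 s. Distance = βc × γτ = 0.57415 × 2.998×10⁸ m/s × 130.69 s = 2.2496×10^10 m = 2.25×10^7 km.

2.25×10^7 km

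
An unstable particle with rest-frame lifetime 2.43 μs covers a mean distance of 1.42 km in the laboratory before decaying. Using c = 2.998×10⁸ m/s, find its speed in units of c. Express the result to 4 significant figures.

0.8897c

Let x = d/(cτ) = 1420 m / (2.998×10⁸ m/s × 2.430×10^-6 s) = 1.9492. Since d = βγcτ, x = βγ = β/√(1−β²).
Solving: β² = x²/(1+x²) = 3.79938/4.79938 = 0.79164, so β = 0.8897.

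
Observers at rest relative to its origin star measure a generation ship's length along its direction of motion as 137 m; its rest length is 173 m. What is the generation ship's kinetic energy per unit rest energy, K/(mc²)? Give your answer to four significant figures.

γ = L₀/L = 173/137 = 1.26277.
K/(mc²) = γ − 1 = 1.26277 − 1 = 0.2628.

0.2628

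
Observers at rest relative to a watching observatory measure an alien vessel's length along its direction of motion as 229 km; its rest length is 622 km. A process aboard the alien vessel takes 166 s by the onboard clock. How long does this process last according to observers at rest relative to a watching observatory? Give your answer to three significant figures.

γ = L₀/L = 622/229 = 2.71616.
Δt = γΔτ = 2.71616 × 166 = 451 s.

451 s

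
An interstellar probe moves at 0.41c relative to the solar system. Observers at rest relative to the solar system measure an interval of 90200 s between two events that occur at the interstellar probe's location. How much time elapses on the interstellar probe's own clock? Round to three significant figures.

82300 s

Lorentz factor: γ = (1 − 0.1681)^(−1/2) = 1.0964.
The moving clock records proper time: Δτ = Δt/γ = 90200/1.0964 = 82300 s.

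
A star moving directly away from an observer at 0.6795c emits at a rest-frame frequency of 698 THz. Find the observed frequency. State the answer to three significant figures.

305 THz

Relativistic Doppler (source moving away): f_obs = f_src · √((1−β)/(1+β)).
With β = 0.6795: factor = √(0.3205/1.6795) = 0.43684.
f_obs = 698 × 0.43684 = 305 THz.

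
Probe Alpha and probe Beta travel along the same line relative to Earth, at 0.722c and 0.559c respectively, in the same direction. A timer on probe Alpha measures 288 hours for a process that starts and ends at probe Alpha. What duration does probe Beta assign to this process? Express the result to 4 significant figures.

Speed of probe Alpha in probe Beta's frame: u = (v_A − v_B)/(1 − v_A v_B/c²) = (0.722 − 0.559)/(1 − 0.722×0.559) = 0.163/0.596402 = 0.27331; |u| = 0.27331c.
γ for this relative speed: γ = 1/√(1 − 0.0746984) = 1.0396.
The clock on probe Alpha records proper time, so probe Beta measures Δt = γΔτ = 1.0396 × 288 = 299.4 hours.

299.4 hours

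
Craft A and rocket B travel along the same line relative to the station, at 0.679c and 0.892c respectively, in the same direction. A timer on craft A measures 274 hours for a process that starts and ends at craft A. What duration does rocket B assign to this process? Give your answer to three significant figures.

326 hours

Speed of craft A in rocket B's frame: u = (v_A − v_B)/(1 − v_A v_B/c²) = (0.679 − 0.892)/(1 − 0.679×0.892) = −0.213/0.394332 = −0.54015; |u| = 0.54015c.
γ for this relative speed: γ = 1/√(1 − 0.291762) = 1.1883.
Craft A's interval is proper; time dilation gives Δt_B = γΔτ = 1.1883 × 274 hours = 326 hours.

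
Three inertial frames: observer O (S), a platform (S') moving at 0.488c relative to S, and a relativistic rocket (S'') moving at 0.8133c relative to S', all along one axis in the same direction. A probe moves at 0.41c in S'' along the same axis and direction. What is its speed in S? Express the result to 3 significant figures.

Compose velocities in two stages. Stage 1 (into S'): u₁ = (0.41+0.8133)/(1+0.41×0.8133) = 0.91739.
Stage 2 (into S): u = (0.91739+0.488)/(1+0.91739×0.488) = 0.97078, so the speed is 0.971c.

0.971c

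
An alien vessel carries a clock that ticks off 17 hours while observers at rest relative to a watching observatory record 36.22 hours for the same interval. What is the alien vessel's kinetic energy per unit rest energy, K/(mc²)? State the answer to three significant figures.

1.13

γ = Δt/Δτ = 36.22/17 = 2.13059.
Since K = (γ−1)mc², K/(mc²) = 2.13059 − 1 = 1.13.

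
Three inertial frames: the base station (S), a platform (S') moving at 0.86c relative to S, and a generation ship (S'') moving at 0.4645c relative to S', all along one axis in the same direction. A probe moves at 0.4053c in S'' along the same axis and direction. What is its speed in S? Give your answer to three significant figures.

0.977c

Compose velocities in two stages. Stage 1 (into S'): u₁ = (0.4053+0.4645)/(1+0.4053×0.4645) = 0.73199.
Stage 2 (into S): u = (0.73199+0.86)/(1+0.73199×0.86) = 0.97697, so the speed is 0.977c.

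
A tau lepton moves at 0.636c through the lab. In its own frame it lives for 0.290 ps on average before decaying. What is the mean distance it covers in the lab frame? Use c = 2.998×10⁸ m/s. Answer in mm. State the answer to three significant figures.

With β = 0.636, γ = 1/√(1 − 0.636²) = 1/√0.595504 = 1.2959.
Lab-frame lifetime: Δt = γτ = 1.2959 × 0.290 ps = 0.37581 ps.
Distance: d = vΔt = 0.636 × 2.998×10⁸ m/s × 3.7581×10^-13 s = 7.17×10^-5 m = 0.0717 mm.

0.0717 mm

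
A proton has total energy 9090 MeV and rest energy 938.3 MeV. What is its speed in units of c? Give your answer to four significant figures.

0.9947c

γ = E/(mc²) = 9090/938.3 = 9.6877.
β = √(1 − 1/γ²) = √(1 − 0.0106551) = √0.9893449 = 0.9947.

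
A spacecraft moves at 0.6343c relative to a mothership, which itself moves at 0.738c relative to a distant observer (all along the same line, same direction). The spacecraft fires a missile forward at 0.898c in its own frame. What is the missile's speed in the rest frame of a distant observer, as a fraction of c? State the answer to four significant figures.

0.9964c

Apply u = (u'+v)/(1+u'v) twice. Missile in the mothership frame: (0.898+0.6343)/(1+0.898·0.6343) = 1.5323/1.5696014 = 0.97624c.
That velocity, transformed to the rest frame of a distant observer: (0.97624+0.738)/(1+0.97624·0.738) = 1.71424/1.72046512 = 0.99638c.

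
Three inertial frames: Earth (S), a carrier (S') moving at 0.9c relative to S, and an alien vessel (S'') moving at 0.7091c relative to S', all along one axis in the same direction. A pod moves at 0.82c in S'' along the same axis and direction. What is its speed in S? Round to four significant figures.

First combine the pod and alien vessel (S''→S'): u₁ = (0.82 + 0.7091)/(1 + 0.82×0.7091) = 1.5291/1.581462 = 0.96689.
Then combine with the carrier (S'→S): u = (0.96689 + 0.9)/(1 + 0.96689×0.9) = 1.86689/1.870201 = 0.99823.

0.9982c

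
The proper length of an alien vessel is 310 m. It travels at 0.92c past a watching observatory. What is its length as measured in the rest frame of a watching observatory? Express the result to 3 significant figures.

Lorentz factor: γ = (1 − 0.8464)^(−1/2) = 2.5516.
Length contraction: L = L₀/γ = 310/2.5516 = 121 m.

121 m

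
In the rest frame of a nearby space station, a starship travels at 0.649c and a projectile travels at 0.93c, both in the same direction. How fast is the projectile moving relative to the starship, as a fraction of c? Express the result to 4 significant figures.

0.7088c

Transform to the starship's frame: u' = (u − v)/(1 − uv/c²).
u' = (0.93 − 0.649)/(1 − 0.93×0.649) = 0.281/0.39643 = 0.70883.
Speed in the starship's frame: 0.7088c (in the same direction).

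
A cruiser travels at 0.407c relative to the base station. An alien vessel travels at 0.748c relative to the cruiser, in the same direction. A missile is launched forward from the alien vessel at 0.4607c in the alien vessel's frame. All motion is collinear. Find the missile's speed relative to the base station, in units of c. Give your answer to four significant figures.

First combine the missile and alien vessel (S''→S'): u₁ = (0.4607 + 0.748)/(1 + 0.4607×0.748) = 1.2087/1.3446036 = 0.89893.
Then combine with the cruiser (S'→S): u = (0.89893 + 0.407)/(1 + 0.89893×0.407) = 1.30593/1.36586451 = 0.95612.

0.9561c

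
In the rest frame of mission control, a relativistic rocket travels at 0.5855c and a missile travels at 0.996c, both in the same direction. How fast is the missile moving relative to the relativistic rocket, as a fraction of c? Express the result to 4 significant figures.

0.9848c

Transform to the relativistic rocket's frame: u' = (u − v)/(1 − uv/c²).
u' = (0.996 − 0.5855)/(1 − 0.996×0.5855) = 0.4105/0.416842 = 0.98479.
Speed in the relativistic rocket's frame: 0.9848c (in the same direction).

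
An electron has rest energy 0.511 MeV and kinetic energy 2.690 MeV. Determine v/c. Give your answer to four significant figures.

γ = 1 + K/(mc²) = 1 + 2.690/0.511 = 6.2642.
β = √(1 − 1/γ²) = √(1 − 0.0254841) = √0.9745159 = 0.9872.

0.9872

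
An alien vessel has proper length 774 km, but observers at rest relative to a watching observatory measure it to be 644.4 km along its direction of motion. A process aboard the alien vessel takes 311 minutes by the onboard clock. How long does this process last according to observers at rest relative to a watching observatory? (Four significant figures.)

373.5 minutes

γ = L₀/L = 774/644.4 = 1.20112.
The same γ dilates the second interval: 1.20112 × 311 minutes = 373.5 minutes.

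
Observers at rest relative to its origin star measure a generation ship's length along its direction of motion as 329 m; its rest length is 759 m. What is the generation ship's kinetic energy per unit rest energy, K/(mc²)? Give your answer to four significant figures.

From L = L₀/γ: γ = 759/329 = 2.30699.
Since K = (γ−1)mc², K/(mc²) = 2.30699 − 1 = 1.307.

1.307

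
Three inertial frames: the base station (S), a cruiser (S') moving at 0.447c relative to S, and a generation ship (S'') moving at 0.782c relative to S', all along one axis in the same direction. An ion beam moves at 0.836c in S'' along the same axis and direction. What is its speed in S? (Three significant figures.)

Apply u = (u'+v)/(1+u'v) twice. Ion beam in the cruiser frame: (0.836+0.782)/(1+0.836·0.782) = 1.618/1.653752 = 0.97838c.
That velocity, transformed to the rest frame of the base station: (0.97838+0.447)/(1+0.97838·0.447) = 1.42538/1.43733586 = 0.99168c.

0.992c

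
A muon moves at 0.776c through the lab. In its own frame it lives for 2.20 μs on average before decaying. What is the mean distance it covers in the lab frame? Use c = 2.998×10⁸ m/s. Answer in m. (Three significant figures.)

γ = 1/√(1 − β²) = 1/√(1 − 0.602176) = 1/√0.397824 = 1/0.630733 = 1.5855.
Lab-frame lifetime: Δt = γτ = 1.5855 × 2.20 μs = 3.4881 μs.
Distance: d = vΔt = 0.776 × 2.998×10⁸ m/s × 3.4881×10^-6 s = 811 m.

811 m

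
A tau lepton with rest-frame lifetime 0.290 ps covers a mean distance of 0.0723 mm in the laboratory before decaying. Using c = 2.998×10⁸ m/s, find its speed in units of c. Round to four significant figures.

Let x = d/(cτ) = 7.230×10^-5 m / (2.998×10⁸ m/s × 2.900×10^-13 s) = 0.83159. Since d = βγcτ, x = βγ = β/√(1−β²).
Solving: β² = x²/(1+x²) = 0.691542/1.691542 = 0.408823, so β = 0.6394.

0.6394c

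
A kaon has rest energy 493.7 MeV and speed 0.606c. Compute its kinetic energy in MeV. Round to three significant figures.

127 MeV

γ = 1/√(1 − β²) = 1/√(1 − 0.367236) = 1/√0.632764 = 1/0.795465 = 1.25713.
Kinetic energy: K = (γ − 1)mc² = (1.25713 − 1) × 493.7 MeV = 0.25713 × 493.7 = 127 MeV.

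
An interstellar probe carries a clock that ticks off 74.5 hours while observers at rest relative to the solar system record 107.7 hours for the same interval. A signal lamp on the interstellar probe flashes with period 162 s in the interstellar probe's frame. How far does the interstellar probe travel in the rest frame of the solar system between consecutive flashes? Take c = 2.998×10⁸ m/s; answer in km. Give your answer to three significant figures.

5.07×10^7 km

From Δt = γΔτ: γ = 107.7/74.5 = 1.44564.
β = √(1 − 1/γ²) = 0.72215. Lab-frame period = γτ = 1.44564×162 s = 234.19 s. Distance = βc × γτ = 0.72215 × 2.998×10⁸ m/s × 234.19 s = 5.0702×10^10 m = 5.07×10^7 km.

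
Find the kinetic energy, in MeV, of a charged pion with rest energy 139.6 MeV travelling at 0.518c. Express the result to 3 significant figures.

23.6 MeV

Lorentz factor: γ = (1 − 0.268324)^(−1/2) = 1.16907.
Kinetic energy: K = (γ − 1)mc² = (1.16907 − 1) × 139.6 MeV = 0.16907 × 139.6 = 23.6 MeV.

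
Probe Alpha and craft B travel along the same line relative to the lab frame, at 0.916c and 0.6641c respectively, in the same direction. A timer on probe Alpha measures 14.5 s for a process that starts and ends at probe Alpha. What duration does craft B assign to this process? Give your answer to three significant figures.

Transform probe Alpha's velocity into craft B's frame: (0.916 − 0.6641)/(1 − 0.916·0.6641) = 0.2519/0.3916844, so the relative speed is 0.64312c.
At |u| = 0.64312c, γ = (1 − 0.413603)^(−1/2) = 1.3059.
Probe Alpha's interval is proper; time dilation gives Δt_B = γΔτ = 1.3059 × 14.5 s = 18.9 s.

18.9 s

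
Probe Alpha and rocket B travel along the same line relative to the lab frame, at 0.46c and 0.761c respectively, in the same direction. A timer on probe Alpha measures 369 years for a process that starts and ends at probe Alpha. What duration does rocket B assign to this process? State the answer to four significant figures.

416.3 years

Speed of probe Alpha in rocket B's frame: u = (v_A − v_B)/(1 − v_A v_B/c²) = (0.46 − 0.761)/(1 − 0.46×0.761) = −0.301/0.64994 = −0.46312; |u| = 0.46312c.
γ for this relative speed: γ = 1/√(1 − 0.21448) = 1.1283.
Probe Alpha's interval is proper; time dilation gives Δt_B = γΔτ = 1.1283 × 369 years = 416.3 years.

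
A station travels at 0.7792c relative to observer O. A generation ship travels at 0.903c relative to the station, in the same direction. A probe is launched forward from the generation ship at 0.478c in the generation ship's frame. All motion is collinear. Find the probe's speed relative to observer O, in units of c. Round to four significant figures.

0.9955c

Compose velocities in two stages. Stage 1 (into S'): u₁ = (0.478+0.903)/(1+0.478×0.903) = 0.96463.
Stage 2 (into S): u = (0.96463+0.7792)/(1+0.96463×0.7792) = 0.99554, so the speed is 0.9955c.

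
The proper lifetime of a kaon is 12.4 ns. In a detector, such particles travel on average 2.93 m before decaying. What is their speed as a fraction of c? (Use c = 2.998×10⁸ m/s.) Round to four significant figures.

0.6190c

Lab distance = (lab lifetime)·v = γτ·βc, so βγ = d/(cτ) = 2.930/(2.998×10⁸ × 1.240×10^-8) = 0.78816.
With βγ = 0.78816: γ² = 1 + (βγ)² = 1.621196, and β = (βγ)/γ = 0.78816/1.27326 = 0.6190.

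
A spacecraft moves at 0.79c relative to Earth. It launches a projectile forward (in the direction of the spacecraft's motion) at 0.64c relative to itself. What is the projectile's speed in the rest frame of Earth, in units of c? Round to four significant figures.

Relativistic velocity addition: u = (u' + v)/(1 + u'v/c²), with u' = 0.64c and v = 0.79c.
Numerator: 0.64 + 0.79 = 1.43. Denominator: 1 + (0.64)(0.79) = 1.5056.
u = 1.43/1.5056 = 0.94979, so the speed is 0.9498c.

0.9498c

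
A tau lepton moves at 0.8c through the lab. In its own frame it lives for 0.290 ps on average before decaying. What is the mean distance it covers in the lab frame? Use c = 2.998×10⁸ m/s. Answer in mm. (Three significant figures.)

γ = 1/√(1 − β²) = 1/√(1 − 0.64) = 1/√0.36 = 1/0.6 = 1.6667.
Lab-frame lifetime: Δt = γτ = 1.6667 × 0.290 ps = 0.48334 ps.
Distance: d = vΔt = 0.8 × 2.998×10⁸ m/s × 4.8334×10^-13 s = 1.16×10^-4 m = 0.116 mm.

0.116 mm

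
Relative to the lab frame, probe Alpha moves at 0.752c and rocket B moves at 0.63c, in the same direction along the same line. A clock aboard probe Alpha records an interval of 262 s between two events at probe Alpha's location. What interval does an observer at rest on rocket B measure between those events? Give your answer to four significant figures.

269.3 s

The velocity of probe Alpha relative to rocket B is (0.752 − 0.63)c / (1 − 0.752×0.63) = 0.23183c; relative speed 0.23183c.
γ for this relative speed: γ = 1/√(1 − 0.0537451) = 1.028.
Probe Alpha's interval is proper; time dilation gives Δt_B = γΔτ = 1.028 × 262 s = 269.3 s.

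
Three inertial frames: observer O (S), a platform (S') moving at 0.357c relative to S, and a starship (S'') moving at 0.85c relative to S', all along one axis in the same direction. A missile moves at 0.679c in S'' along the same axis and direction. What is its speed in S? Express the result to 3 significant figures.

First combine the missile and starship (S''→S'): u₁ = (0.679 + 0.85)/(1 + 0.679×0.85) = 1.529/1.57715 = 0.96947.
Then combine with the platform (S'→S): u = (0.96947 + 0.357)/(1 + 0.96947×0.357) = 1.32647/1.34610079 = 0.98542.

0.985c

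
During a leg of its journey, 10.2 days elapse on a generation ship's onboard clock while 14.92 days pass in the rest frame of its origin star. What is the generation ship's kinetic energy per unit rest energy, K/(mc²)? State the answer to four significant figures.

The time-dilation ratio gives γ = 14.92/10.2 = 1.46275.
K/(mc²) = γ − 1 = 1.46275 − 1 = 0.4627.

0.4627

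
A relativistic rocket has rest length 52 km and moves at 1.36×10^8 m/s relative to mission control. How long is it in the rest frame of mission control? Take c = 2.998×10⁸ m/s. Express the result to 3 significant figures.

β = v/c = (1.36×10^8 m/s)/(2.998×10⁸ m/s) = 0.453636.
γ = 1/√(1 − β²) = 1/√(1 − 0.2057856) = 1/√0.7942144 = 1/0.891187 = 1.1221.
Along the direction of motion the measured length is L₀/γ = 52/1.1221 = 46.3 km.

46.3 km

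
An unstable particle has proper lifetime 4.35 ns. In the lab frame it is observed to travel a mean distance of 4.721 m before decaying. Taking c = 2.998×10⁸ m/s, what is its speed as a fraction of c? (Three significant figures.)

d = βγcτ ⇒ βγ = d/(cτ) = 4.721 m / (1.30413 m) = 3.62.
β = (βγ)/√(1+(βγ)²) = 3.62/√14.1044 = 0.964.

0.964c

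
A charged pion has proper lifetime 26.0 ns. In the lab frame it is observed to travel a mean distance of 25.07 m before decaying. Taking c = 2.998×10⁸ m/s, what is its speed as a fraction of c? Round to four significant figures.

Lab distance = (lab lifetime)·v = γτ·βc, so βγ = d/(cτ) = 25.07/(2.998×10⁸ × 2.600×10^-8) = 3.2162.
With βγ = 3.2162: γ² = 1 + (βγ)² = 11.3439, and β = (βγ)/γ = 3.2162/3.36807 = 0.9549.

0.9549c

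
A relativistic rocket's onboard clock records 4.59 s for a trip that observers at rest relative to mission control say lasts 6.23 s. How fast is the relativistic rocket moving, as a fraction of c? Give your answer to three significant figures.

γ = Δt/Δτ = 6.23/4.59 = 1.3573.
β = √(1 − 1/γ²) = √(1 − 0.542811) = √0.457189 = 0.676.

0.676c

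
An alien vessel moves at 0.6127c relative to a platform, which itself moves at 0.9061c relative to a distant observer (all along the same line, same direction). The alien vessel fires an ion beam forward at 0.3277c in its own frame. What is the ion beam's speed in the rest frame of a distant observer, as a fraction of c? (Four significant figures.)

Apply u = (u'+v)/(1+u'v) twice. Ion beam in the platform frame: (0.3277+0.6127)/(1+0.3277·0.6127) = 0.9404/1.20078179 = 0.78316c.
That velocity, transformed to the rest frame of a distant observer: (0.78316+0.9061)/(1+0.78316·0.9061) = 1.68926/1.709621276 = 0.98809c.

0.9881c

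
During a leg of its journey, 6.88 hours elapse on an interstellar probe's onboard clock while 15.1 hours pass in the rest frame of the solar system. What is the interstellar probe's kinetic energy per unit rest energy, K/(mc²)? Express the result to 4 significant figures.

The time-dilation ratio gives γ = 15.1/6.88 = 2.19477.
Since K = (γ−1)mc², K/(mc²) = 2.19477 − 1 = 1.195.

1.195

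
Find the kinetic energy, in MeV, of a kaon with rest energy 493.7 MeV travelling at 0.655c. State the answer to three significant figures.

160 MeV

β² = 0.429025, so γ = 1/√0.570975 = 1.3234.
Kinetic energy: K = (γ − 1)mc² = (1.3234 − 1) × 493.7 MeV = 0.3234 × 493.7 = 160 MeV.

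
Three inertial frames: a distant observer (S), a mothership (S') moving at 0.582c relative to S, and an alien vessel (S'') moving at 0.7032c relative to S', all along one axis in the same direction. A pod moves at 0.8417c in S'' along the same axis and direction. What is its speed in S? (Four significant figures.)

0.9921c

First combine the pod and alien vessel (S''→S'): u₁ = (0.8417 + 0.7032)/(1 + 0.8417×0.7032) = 1.5449/1.59188344 = 0.97049.
Then combine with the mothership (S'→S): u = (0.97049 + 0.582)/(1 + 0.97049×0.582) = 1.55249/1.56482518 = 0.99212.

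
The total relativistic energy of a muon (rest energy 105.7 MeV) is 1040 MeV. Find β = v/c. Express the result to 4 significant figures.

Total energy E = γmc² gives γ = 1040/105.7 = 9.8392.
Hence β = √(1 − 1/γ²) = √(1 − 0.0103295) = √0.9896705 = 0.9948.

0.9948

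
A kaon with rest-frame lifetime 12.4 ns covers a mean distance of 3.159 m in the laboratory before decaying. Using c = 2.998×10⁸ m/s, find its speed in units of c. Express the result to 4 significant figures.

0.6475c

Lab distance = (lab lifetime)·v = γτ·βc, so βγ = d/(cτ) = 3.159/(2.998×10⁸ × 1.240×10^-8) = 0.84976.
With βγ = 0.84976: γ² = 1 + (βγ)² = 1.722092, and β = (βγ)/γ = 0.84976/1.31229 = 0.6475.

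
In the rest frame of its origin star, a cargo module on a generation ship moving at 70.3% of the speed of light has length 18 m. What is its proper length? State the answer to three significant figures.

With β = 0.703, γ = 1/√(1 − 0.703²) = 1/√0.505791 = 1.4061.
Proper length: L₀ = γ·L = 1.4061 × 18 = 25.3 m.

25.3 m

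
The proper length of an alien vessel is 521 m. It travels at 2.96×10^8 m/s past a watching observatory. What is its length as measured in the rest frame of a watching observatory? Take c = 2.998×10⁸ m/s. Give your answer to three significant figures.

β = v/c = (2.96×10^8 m/s)/(2.998×10⁸ m/s) = 0.987325.
γ = 1/√(1 − β²) = 1/√(1 − 0.9748107) = 1/√0.02518934 = 1/0.158712 = 6.3007.
Length contraction: L = L₀/γ = 521/6.3007 = 82.7 m.

82.7 m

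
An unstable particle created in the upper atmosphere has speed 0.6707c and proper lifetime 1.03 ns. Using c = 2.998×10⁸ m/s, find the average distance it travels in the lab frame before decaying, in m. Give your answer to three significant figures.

0.279 m

Lorentz factor: γ = (1 − 0.44983849)^(−1/2) = 1.3482.
Lab-frame lifetime: Δt = γτ = 1.3482 × 1.03 ns = 1.3886 ns.
Distance: d = vΔt = 0.6707 × 2.998×10⁸ m/s × 1.3886×10^-9 s = 0.279 m.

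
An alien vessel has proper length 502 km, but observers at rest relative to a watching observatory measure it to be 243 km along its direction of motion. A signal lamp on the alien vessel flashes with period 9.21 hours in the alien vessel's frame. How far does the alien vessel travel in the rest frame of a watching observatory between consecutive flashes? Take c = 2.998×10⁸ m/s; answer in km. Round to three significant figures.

From L = L₀/γ: γ = 502/243 = 2.06584.
β = √(1 − 1/γ²) = 0.87503. Lab-frame period = γτ = 2.06584×9.21 hours = 19.026 hours. Distance = βc × γτ = 0.87503 × 2.998×10⁸ m/s × 68493.6 s = 1.7968×10^13 m = 1.80×10^10 km.

1.80×10^10 km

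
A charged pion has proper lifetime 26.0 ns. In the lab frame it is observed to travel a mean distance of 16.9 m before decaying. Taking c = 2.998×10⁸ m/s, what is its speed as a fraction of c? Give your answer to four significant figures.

Lab distance = (lab lifetime)·v = γτ·βc, so βγ = d/(cτ) = 16.90/(2.998×10⁸ × 2.600×10^-8) = 2.1681.
With βγ = 2.1681: γ² = 1 + (βγ)² = 5.70066, and β = (βγ)/γ = 2.1681/2.38761 = 0.9081.

0.9081c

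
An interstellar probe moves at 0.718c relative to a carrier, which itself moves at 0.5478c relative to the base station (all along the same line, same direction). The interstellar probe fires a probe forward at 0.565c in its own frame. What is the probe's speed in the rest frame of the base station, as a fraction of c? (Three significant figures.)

Compose velocities in two stages. Stage 1 (into S'): u₁ = (0.565+0.718)/(1+0.565×0.718) = 0.91273.
Stage 2 (into S): u = (0.91273+0.5478)/(1+0.91273×0.5478) = 0.97369, so the speed is 0.974c.

0.974c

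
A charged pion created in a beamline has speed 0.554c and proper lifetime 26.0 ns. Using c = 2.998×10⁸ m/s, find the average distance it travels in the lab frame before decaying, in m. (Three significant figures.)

5.19 m

γ = 1/√(1 − β²) = 1/√(1 − 0.306916) = 1/√0.693084 = 1/0.832517 = 1.2012.
Lab-frame lifetime: Δt = γτ = 1.2012 × 26.0 ns = 31.231 ns.
Distance: d = vΔt = 0.554 × 2.998×10⁸ m/s × 3.1231×10^-8 s = 5.19 m.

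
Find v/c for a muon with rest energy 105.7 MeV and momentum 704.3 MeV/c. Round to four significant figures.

0.9889

βγ = pc/(mc²) = 704.3/105.7 = 6.6632.
Since γ² = 1 + (βγ)² = 45.3982, γ = √45.3982 = 6.73782, and β = (βγ)/γ = 6.6632/6.73782 = 0.9889.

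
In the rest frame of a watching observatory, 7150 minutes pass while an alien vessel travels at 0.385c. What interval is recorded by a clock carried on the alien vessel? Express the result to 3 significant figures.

With β = 0.385, γ = 1/√(1 − 0.385²) = 1/√0.851775 = 1.0835.
The moving clock records proper time: Δτ = Δt/γ = 7150/1.0835 = 6600 minutes.

6600 minutes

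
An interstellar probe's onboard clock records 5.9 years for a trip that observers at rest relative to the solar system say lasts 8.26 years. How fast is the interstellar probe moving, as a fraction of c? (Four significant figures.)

γ = Δt/Δτ = 8.26/5.9 = 1.4.
β = √(1 − 1/γ²) = √(1 − 0.510204) = √0.489796 = 0.6999.

0.6999c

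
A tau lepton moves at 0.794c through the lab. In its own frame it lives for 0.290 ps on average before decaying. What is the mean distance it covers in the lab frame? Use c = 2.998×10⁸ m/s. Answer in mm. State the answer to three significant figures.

β² = 0.630436, so γ = 1/√0.369564 = 1.645.
Lab-frame lifetime: Δt = γτ = 1.645 × 0.290 ps = 0.47705 ps.
Distance: d = vΔt = 0.794 × 2.998×10⁸ m/s × 4.7705×10^-13 s = 1.14×10^-4 m = 0.114 mm.

0.114 mm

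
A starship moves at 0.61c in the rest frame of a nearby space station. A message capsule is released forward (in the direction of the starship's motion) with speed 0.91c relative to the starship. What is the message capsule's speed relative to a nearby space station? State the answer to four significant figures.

In units of c, u = (u' + v)/(1 + u'v) with u' = 0.91 and v = 0.61.
Numerator: 0.91 + 0.61 = 1.52. Denominator: 1 + (0.91)(0.61) = 1.5551.
u = 1.52/1.5551 = 0.97743, so the speed is 0.9774c.

0.9774c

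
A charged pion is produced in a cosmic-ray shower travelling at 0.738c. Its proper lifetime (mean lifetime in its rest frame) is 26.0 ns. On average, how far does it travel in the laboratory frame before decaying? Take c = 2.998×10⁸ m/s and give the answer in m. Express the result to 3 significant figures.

8.52 m

γ = 1/√(1 − β²) = 1/√(1 − 0.544644) = 1/√0.455356 = 1/0.674801 = 1.4819.
Lab-frame lifetime: Δt = γτ = 1.4819 × 26.0 ns = 38.529 ns.
Distance: d = vΔt = 0.738 × 2.998×10⁸ m/s × 3.8529×10^-8 s = 8.52 m.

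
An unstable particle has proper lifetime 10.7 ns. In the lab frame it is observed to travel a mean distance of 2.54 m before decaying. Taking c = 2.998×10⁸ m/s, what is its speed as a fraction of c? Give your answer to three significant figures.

Let x = d/(cτ) = 2.540 m / (2.998×10⁸ m/s × 1.070×10^-8 s) = 0.79181. Since d = βγcτ, x = βγ = β/√(1−β²).
Solving: β² = x²/(1+x²) = 0.626963/1.626963 = 0.385358, so β = 0.621.

0.621c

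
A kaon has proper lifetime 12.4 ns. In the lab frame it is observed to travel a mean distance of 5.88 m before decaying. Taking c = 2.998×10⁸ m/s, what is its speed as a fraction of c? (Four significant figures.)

Let x = d/(cτ) = 5.880 m / (2.998×10⁸ m/s × 1.240×10^-8 s) = 1.5817. Since d = βγcτ, x = βγ = β/√(1−β²).
Solving: β² = x²/(1+x²) = 2.50177/3.50177 = 0.71443, so β = 0.8452.

0.8452c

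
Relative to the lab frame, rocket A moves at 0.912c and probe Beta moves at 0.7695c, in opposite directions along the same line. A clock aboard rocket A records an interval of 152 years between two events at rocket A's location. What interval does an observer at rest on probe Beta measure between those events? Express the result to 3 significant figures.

987 years

Speed of rocket A in probe Beta's frame: u = (v_A + v_B)/(1 + v_A v_B/c²) = (0.912 + 0.7695)/(1 + 0.912×0.7695) = 1.6815/1.701784 = 0.98808; |u| = 0.98808c.
γ for this relative speed: γ = 1/√(1 − 0.976302) = 6.496.
The clock on rocket A records proper time, so probe Beta measures Δt = γΔτ = 6.496 × 152 = 987 years.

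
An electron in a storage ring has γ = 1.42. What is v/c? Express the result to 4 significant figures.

β = √(1 − 1/γ²) = √(1 − 1/2.0164) = √0.504067 = 0.7100.

0.7100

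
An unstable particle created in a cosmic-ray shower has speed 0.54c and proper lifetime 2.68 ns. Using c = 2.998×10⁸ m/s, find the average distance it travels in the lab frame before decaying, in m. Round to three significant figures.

γ = 1/√(1 − β²) = 1/√(1 − 0.2916) = 1/√0.7084 = 1/0.841665 = 1.1881.
Lab-frame lifetime: Δt = γτ = 1.1881 × 2.68 ns = 3.1841 ns.
Distance: d = vΔt = 0.54 × 2.998×10⁸ m/s × 3.1841×10^-9 s = 0.515 m.

0.515 m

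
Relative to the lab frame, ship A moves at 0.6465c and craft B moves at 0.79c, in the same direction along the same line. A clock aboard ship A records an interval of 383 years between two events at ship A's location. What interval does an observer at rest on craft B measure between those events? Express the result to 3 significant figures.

The velocity of ship A relative to craft B is (0.6465 − 0.79)c / (1 − 0.6465×0.79) = −0.2933c; relative speed 0.2933c.
γ for this relative speed: γ = 1/√(1 − 0.0860249) = 1.046.
The clock on ship A records proper time, so craft B measures Δt = γΔτ = 1.046 × 383 = 401 years.

401 years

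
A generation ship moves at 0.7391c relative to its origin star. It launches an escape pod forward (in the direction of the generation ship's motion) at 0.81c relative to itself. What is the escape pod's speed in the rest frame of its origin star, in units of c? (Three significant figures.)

0.969c

In units of c, u = (u' + v)/(1 + u'v) with u' = 0.81 and v = 0.7391.
Numerator: 0.81 + 0.7391 = 1.5491. Denominator: 1 + (0.81)(0.7391) = 1.598671.
u = 1.5491/1.598671 = 0.96899, so the speed is 0.969c.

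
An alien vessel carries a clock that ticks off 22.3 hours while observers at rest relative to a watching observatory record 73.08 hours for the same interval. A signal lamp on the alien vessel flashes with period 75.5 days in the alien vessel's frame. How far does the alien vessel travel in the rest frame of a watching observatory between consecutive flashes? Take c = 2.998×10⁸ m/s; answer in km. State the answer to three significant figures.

6.10×10^12 km

The time-dilation ratio gives γ = 73.08/22.3 = 3.27713.
β = √(1 − 1/γ²) = 0.95231. Lab-frame period = γτ = 3.27713×75.5 days = 247.42 days. Distance = βc × γτ = 0.95231 × 2.998×10⁸ m/s × 21377088 s = 6.1032×10^15 m = 6.10×10^12 km.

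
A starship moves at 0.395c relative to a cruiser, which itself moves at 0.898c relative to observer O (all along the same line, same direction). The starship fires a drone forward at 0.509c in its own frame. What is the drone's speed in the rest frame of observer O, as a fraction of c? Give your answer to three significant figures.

0.985c

Apply u = (u'+v)/(1+u'v) twice. Drone in the cruiser frame: (0.509+0.395)/(1+0.509·0.395) = 0.904/1.201055 = 0.75267c.
That velocity, transformed to the rest frame of observer O: (0.75267+0.898)/(1+0.75267·0.898) = 1.65067/1.67589766 = 0.98495c.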